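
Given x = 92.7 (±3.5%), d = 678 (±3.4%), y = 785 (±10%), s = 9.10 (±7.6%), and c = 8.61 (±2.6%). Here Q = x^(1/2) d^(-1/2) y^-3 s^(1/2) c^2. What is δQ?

5.26e-08

Relative error in a monomial: (δQ/Q)² = Σ (nᵢ · δxᵢ/xᵢ)².
  (½·δx/x)² = (0.5×0.0350)² = 0.000306;  (−½·δd/d)² = (-0.5×0.0340)² = 0.000289;  (-3·δy/y)² = (-3×0.100)² = 0.0900;  (½·δs/s)² = (0.5×0.0760)² = 0.00144;  (2·δc/c)² = (2×0.0260)² = 0.00270
δQ/Q = √(0.0947) = 0.308
Q = 1.71e-07, so δQ = 0.308 × 1.71e-07 = 5.26e-08.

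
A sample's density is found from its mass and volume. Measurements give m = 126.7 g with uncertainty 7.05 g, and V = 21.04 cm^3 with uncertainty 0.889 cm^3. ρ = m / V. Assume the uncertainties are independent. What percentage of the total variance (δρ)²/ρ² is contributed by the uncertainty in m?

63.4%

(δρ/ρ)² = (1·δm/m)² + (-1·δV/V)²
  m term: (1×0.0556)² = 0.00310
  V term: (-1×0.0423)² = 0.00179
Total = 0.00488. Share from m = 0.00310/0.00488 = 0.634.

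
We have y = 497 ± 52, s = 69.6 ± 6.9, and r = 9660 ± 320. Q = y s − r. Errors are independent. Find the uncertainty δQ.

5000

Let p = y·s = 34600. δp/p = √((1·δy/y)² + (1·δs/s)²) = √(0.0109 + 0.00983) = 0.144, so δp = 4990.
Q = p − r: δQ = √(δp² + δr²) = √(2.49e+07 + 1.02e+05) = 5000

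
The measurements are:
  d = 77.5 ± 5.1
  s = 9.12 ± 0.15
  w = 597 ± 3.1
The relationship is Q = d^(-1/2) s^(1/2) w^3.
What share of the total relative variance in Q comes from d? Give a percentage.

(δQ/Q)² = (−½·δd/d)² + (½·δs/s)² + (3·δw/w)²
  d term: (-0.5×0.0658)² = 0.00108
  s term: (0.5×0.0164)² = 6.76e-05
  w term: (3×0.00519)² = 0.000243
Total = 0.00139. Share from d = 0.00108/0.00139 = 0.777.

77.7%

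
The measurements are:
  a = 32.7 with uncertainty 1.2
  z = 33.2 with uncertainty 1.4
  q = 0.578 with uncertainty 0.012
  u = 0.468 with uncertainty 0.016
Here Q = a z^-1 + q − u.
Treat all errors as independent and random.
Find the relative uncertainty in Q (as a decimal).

Let p = a·z^-1 = 0.985. δp/p = √((1·δa/a)² + (-1·δz/z)²) = √(0.00135 + 0.00178) = 0.0559, so δp = 0.0551.
Q = p + q − u: δQ = √(δp² + δq² + δu²) = √(0.00303 + 0.000144 + 0.000256) = 0.0586
Q = 1.09, so δQ/Q = 0.0586/1.09 = 0.0535.

0.0535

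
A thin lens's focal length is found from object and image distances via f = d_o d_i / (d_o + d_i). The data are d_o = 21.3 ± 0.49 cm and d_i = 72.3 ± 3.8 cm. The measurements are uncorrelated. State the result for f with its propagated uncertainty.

∂f/∂d_o = (d_i/(d_o+d_i))² = 0.597;  ∂f/∂d_i = (d_o/(d_o+d_i))² = 0.0518
δf = √((∂f/∂d_o · δd_o)² + (∂f/∂d_i · δd_i)²) = √(0.0855 + 0.0387) = 0.352 cm
f = 16.5 cm.

16.5 ± 0.352 cm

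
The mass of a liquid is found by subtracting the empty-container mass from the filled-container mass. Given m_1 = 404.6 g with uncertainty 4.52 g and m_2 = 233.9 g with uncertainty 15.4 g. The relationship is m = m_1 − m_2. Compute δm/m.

0.0940

m is a linear combination, so absolute uncertainties add in quadrature:
  (δm_1)² = 20.4;  (δm_2)² = 237
δm = √(258) = 16.0 g
m = 170.7 g, so δm/m = 16.0/170.7 = 0.0940.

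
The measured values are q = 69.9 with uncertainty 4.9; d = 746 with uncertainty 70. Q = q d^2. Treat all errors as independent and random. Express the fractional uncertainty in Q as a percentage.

20.0%

Q is a product of powers, so relative uncertainties combine in quadrature:
  (1·δq/q)² = (1×0.0701)² = 0.00491;  (2·δd/d)² = (2×0.0938)² = 0.0352
δQ/Q = √(0.0401) = 0.200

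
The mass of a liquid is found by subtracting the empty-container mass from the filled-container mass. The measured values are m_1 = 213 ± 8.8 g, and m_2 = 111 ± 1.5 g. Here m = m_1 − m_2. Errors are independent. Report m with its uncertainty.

Absolute uncertainties add in quadrature for a linear combination:
  (δm_1)² = 77.4;  (δm_2)² = 2.25
δm = √(79.7) = 8.93 g
m = 102 g.

102 ± 8.93 g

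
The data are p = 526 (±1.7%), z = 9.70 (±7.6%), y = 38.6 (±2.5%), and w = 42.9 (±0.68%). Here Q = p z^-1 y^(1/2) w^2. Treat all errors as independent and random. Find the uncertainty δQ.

Since Q is a product/quotient, work with relative uncertainties:
  (1·δp/p)² = (1×0.0170)² = 0.000289;  (-1·δz/z)² = (-1×0.0760)² = 0.00578;  (½·δy/y)² = (0.5×0.0250)² = 0.000156;  (2·δw/w)² = (2×0.00680)² = 0.000185
δQ/Q = √(0.00641) = 0.0800
Q = 6.2e+05, so δQ = 0.0800 × 6.2e+05 = 49600.

49600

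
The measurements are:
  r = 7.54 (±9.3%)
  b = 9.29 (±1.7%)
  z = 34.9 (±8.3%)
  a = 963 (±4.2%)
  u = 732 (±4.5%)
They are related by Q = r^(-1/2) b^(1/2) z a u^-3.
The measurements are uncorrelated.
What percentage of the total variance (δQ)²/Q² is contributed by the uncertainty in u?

(δQ/Q)² = (−½·δr/r)² + (½·δb/b)² + (1·δz/z)² + (1·δa/a)² + (-3·δu/u)²
  r term: (-0.5×0.0930)² = 0.00216
  b term: (0.5×0.0170)² = 7.23e-05
  z term: (1×0.0830)² = 0.00689
  a term: (1×0.0420)² = 0.00176
  u term: (-3×0.0450)² = 0.0182
Total = 0.0291. Share from u = 0.0182/0.0291 = 0.626.

62.6%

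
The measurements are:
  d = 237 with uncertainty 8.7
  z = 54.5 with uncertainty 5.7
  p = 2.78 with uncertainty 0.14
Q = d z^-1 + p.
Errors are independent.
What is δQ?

Let w = d·z^-1 = 4.35. δw/w = √((1·δd/d)² + (-1·δz/z)²) = √(0.00135 + 0.0109) = 0.111, so δw = 0.482.
Q = w + p: δQ = √(δw² + δp²) = √(0.232 + 0.0196) = 0.502

0.502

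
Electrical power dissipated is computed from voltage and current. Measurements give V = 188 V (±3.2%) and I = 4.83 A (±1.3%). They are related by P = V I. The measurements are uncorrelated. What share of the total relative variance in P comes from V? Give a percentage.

(δP/P)² = (1·δV/V)² + (1·δI/I)²
  V term: (1×0.0320)² = 0.00102
  I term: (1×0.0130)² = 0.000169
Total = 0.00119. Share from V = 0.00102/0.00119 = 0.858.

85.8%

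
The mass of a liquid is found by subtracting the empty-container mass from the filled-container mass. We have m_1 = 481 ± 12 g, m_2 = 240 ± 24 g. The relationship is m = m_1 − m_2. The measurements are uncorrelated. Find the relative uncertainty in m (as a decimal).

Sums and differences: (δm)² = Σ (cᵢ δxᵢ)².
  (δm_1)² = 144;  (δm_2)² = 576
δm = √(720) = 26.8 g
m = 241 g, so δm/m = 26.8/241 = 0.111.

0.111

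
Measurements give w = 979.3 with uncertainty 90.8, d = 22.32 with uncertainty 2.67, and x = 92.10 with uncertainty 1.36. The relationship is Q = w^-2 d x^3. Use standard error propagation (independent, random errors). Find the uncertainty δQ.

Products/powers → add relative errors in quadrature, weighted by exponent:
  (-2·δw/w)² = (-2×0.0927)² = 0.0344;  (1·δd/d)² = (1×0.120)² = 0.0143;  (3·δx/x)² = (3×0.0148)² = 0.00196
δQ/Q = √(0.0507) = 0.225
Q = 18.18, so δQ = 0.225 × 18.18 = 4.09.

4.09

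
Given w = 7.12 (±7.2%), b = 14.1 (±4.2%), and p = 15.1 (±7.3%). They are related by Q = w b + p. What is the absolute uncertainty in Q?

8.44

Let h = w·b = 100. δh/h = √((1·δw/w)² + (1·δb/b)²) = √(0.00518 + 0.00176) = 0.0834, so δh = 8.37.
Q = h + p: δQ = √(δh² + δp²) = √(70.0 + 1.22) = 8.44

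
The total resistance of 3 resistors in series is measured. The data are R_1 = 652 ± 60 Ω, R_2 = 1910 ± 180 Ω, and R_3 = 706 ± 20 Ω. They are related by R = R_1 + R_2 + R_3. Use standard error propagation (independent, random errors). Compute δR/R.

For a sum/difference, combine absolute errors in quadrature:
  (δR_1)² = 3600;  (δR_2)² = 32400;  (δR_3)² = 400
δR = √(36400) = 191 Ω
R = 3270 Ω, so δR/R = 191/3270 = 0.0584.

0.0584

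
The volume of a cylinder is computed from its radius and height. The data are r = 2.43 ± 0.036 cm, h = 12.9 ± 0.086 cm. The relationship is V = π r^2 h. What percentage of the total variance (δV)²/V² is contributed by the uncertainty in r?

95.2%

(δV/V)² = (2·δr/r)² + (1·δh/h)²
  r term: (2×0.0148)² = 0.000878
  h term: (1×0.00667)² = 4.44e-05
Total = 0.000922. Share from r = 0.000878/0.000922 = 0.952.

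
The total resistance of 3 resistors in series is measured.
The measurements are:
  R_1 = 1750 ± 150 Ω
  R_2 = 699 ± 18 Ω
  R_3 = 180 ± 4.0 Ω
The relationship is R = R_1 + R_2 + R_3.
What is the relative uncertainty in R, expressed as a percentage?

5.75%

R is a linear combination, so absolute uncertainties add in quadrature:
  (δR_1)² = 22500;  (δR_2)² = 324;  (δR_3)² = 16.0
δR = √(22800) = 151 Ω
R = 2630 Ω, so δR/R = 151/2630 = 0.0575.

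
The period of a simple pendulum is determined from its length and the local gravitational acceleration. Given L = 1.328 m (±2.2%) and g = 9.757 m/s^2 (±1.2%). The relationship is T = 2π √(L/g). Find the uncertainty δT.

0.0290 s

Products/powers → add relative errors in quadrature, weighted by exponent:
  (½·δL/L)² = (0.5×0.0220)² = 0.000121;  (−½·δg/g)² = (-0.5×0.0120)² = 3.6e-05
δT/T = √(0.000157) = 0.0125
T = 2.318 s, so δT = 0.0125 × 2.318 = 0.0290 s.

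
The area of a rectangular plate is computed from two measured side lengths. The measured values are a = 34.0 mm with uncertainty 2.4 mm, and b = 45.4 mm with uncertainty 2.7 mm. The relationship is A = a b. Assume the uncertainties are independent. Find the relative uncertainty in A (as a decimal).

Relative error in a monomial: (δA/A)² = Σ (nᵢ · δxᵢ/xᵢ)².
  (1·δa/a)² = (1×0.0706)² = 0.00498;  (1·δb/b)² = (1×0.0595)² = 0.00354
δA/A = √(0.00852) = 0.0923

0.0923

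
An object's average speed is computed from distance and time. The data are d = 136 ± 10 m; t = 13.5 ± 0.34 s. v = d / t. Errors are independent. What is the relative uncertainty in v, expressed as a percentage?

7.77%

Products/powers → add relative errors in quadrature, weighted by exponent:
  (1·δd/d)² = (1×0.0735)² = 0.00541;  (-1·δt/t)² = (-1×0.0252)² = 0.000634
δv/v = √(0.00604) = 0.0777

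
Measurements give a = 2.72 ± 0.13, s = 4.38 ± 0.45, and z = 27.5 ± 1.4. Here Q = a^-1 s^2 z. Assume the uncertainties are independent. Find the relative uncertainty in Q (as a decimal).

0.217

Since Q is a product/quotient, work with relative uncertainties:
  (-1·δa/a)² = (-1×0.0478)² = 0.00228;  (2·δs/s)² = (2×0.103)² = 0.0422;  (1·δz/z)² = (1×0.0509)² = 0.00259
δQ/Q = √(0.0471) = 0.217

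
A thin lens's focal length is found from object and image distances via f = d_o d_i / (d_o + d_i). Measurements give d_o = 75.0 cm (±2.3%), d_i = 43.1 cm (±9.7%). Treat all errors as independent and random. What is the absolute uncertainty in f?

∂f/∂d_o = (d_i/(d_o+d_i))² = 0.133;  ∂f/∂d_i = (d_o/(d_o+d_i))² = 0.403
δf = √((∂f/∂d_o · δd_o)² + (∂f/∂d_i · δd_i)²) = √(0.0528 + 2.84) = 1.70 cm

1.70 cm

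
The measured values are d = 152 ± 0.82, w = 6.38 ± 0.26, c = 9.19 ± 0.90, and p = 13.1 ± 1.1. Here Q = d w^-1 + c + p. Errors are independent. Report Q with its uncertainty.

46.1 ± 1.73

Let h = d·w^-1 = 23.8. δh/h = √((1·δd/d)² + (-1·δw/w)²) = √(2.91e-05 + 0.00166) = 0.0411, so δh = 0.979.
Q = h + c + p: δQ = √(δh² + δc² + δp²) = √(0.959 + 0.810 + 1.21) = 1.73
Q = 46.1.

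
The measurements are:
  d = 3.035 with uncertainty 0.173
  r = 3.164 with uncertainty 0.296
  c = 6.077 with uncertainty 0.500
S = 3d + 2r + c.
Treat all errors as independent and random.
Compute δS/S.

0.0434

Absolute uncertainties add in quadrature for a linear combination:
  (3·δd)² = 0.269;  (2·δr)² = 0.350;  (δc)² = 0.250
δS = √(0.870) = 0.933
S = 21.51, so δS/S = 0.933/21.51 = 0.0434.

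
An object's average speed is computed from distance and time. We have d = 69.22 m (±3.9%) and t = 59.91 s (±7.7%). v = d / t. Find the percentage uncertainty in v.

8.63%

Each factor contributes (exponent × relative error)² to (δv/v)²:
  (1·δd/d)² = (1×0.0390)² = 0.00152;  (-1·δt/t)² = (-1×0.0770)² = 0.00593
δv/v = √(0.00745) = 0.0863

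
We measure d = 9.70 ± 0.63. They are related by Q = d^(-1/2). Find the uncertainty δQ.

Each factor contributes (exponent × relative error)² to (δQ/Q)²:
  (−½·δd/d)² = (-0.5×0.0649)² = 0.00105
δQ/Q = √(0.00105) = 0.0325
Q = 0.321, so δQ = 0.0325 × 0.321 = 0.0104.

0.0104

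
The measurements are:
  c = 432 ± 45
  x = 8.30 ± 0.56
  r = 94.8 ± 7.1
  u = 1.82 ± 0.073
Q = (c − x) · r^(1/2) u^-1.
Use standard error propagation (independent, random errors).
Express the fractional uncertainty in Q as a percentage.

12.0%

Let w = c − x = 424. δw = √(δc² + δx²) = √(2020 + 0.314) = 45.0, so δw/w = 0.106.
Q is then a monomial in w, r, u:
δQ/Q = √((δw/w)² + (½·δr/r)² + (-1·δu/u)²) = √(0.0113 + 0.00140 + 0.00161) = 0.120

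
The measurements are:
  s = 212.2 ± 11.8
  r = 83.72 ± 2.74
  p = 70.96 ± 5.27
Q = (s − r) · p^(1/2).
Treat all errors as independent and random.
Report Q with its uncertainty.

Let u = s − r = 128.5. δu = √(δs² + δr²) = √(139 + 7.51) = 12.1, so δu/u = 0.0943.
Q is then a monomial in u, p:
δQ/Q = √((δu/u)² + (½·δp/p)²) = √(0.00889 + 0.00138) = 0.101
Q = 1082, so δQ = 0.101 × 1082 = 110.

1082 ± 110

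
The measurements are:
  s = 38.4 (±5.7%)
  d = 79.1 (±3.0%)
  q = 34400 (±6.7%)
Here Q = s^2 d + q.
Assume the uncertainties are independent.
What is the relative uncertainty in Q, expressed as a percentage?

9.23%

Let p = s^2·d = 1.17e+05. δp/p = √((2·δs/s)² + (1·δd/d)²) = √(0.0130 + 0.000900) = 0.118, so δp = 13700.
Q = p + q: δQ = √(δp² + δq²) = √(1.89e+08 + 5.31e+06) = 13900
Q = 1.51e+05, so δQ/Q = 13900/1.51e+05 = 0.0923.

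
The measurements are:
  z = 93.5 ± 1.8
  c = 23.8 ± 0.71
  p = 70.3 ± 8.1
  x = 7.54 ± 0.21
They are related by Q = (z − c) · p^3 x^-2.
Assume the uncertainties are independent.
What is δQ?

1.5e+05

Let u = z − c = 69.7. δu = √(δz² + δc²) = √(3.24 + 0.504) = 1.93, so δu/u = 0.0278.
Q is then a monomial in u, p, x:
δQ/Q = √((δu/u)² + (3·δp/p)² + (-2·δx/x)²) = √(0.000771 + 0.119 + 0.00310) = 0.351
Q = 4.26e+05, so δQ = 0.351 × 4.26e+05 = 1.5e+05.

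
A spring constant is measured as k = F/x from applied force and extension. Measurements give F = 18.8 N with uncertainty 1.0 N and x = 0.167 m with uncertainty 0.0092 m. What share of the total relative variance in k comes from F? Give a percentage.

(δk/k)² = (1·δF/F)² + (-1·δx/x)²
  F term: (1×0.0532)² = 0.00283
  x term: (-1×0.0551)² = 0.00303
Total = 0.00586. Share from F = 0.00283/0.00586 = 0.482.

48.2%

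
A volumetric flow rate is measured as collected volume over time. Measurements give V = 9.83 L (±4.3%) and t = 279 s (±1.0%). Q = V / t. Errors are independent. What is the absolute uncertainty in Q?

Each factor contributes (exponent × relative error)² to (δQ/Q)²:
  (1·δV/V)² = (1×0.0430)² = 0.00185;  (-1·δt/t)² = (-1×0.0100)² = 0.000100
δQ/Q = √(0.00195) = 0.0441
Q = 0.0352 L/s, so δQ = 0.0441 × 0.0352 = 0.00156 L/s.

0.00156 L/s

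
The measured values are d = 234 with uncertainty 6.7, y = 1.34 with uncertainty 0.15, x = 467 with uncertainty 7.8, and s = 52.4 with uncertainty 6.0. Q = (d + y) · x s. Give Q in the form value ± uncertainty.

(5.76 ± 0.686) × 10^6

Let u = d + y = 235. δu = √(δd² + δy²) = √(44.9 + 0.0225) = 6.70, so δu/u = 0.0285.
Q is then a monomial in u, x, s:
δQ/Q = √((δu/u)² + (1·δx/x)² + (1·δs/s)²) = √(0.000811 + 0.000279 + 0.0131) = 0.119
Q = 5.76e+06, so δQ = 0.119 × 5.76e+06 = 6.86e+05.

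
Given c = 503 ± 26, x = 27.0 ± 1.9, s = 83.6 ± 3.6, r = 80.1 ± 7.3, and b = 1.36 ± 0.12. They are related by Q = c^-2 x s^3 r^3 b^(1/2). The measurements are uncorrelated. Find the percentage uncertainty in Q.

Each factor contributes (exponent × relative error)² to (δQ/Q)²:
  (-2·δc/c)² = (-2×0.0517)² = 0.0107;  (1·δx/x)² = (1×0.0704)² = 0.00495;  (3·δs/s)² = (3×0.0431)² = 0.0167;  (3·δr/r)² = (3×0.0911)² = 0.0748;  (½·δb/b)² = (0.5×0.0882)² = 0.00195
δQ/Q = √(0.109) = 0.330

33.0%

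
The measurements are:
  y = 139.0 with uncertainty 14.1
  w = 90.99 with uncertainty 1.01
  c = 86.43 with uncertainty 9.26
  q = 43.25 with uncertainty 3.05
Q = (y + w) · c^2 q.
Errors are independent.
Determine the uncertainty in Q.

1.74e+07

Let u = y + w = 230.0. δu = √(δy² + δw²) = √(199 + 1.02) = 14.1, so δu/u = 0.0615.
Q is then a monomial in u, c, q:
δQ/Q = √((δu/u)² + (2·δc/c)² + (1·δq/q)²) = √(0.00378 + 0.0459 + 0.00497) = 0.234
Q = 7.431e+07, so δQ = 0.234 × 7.431e+07 = 1.74e+07.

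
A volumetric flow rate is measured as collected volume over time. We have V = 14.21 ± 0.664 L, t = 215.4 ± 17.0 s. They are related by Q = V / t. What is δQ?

Since Q is a product/quotient, work with relative uncertainties:
  (1·δV/V)² = (1×0.0467)² = 0.00218;  (-1·δt/t)² = (-1×0.0789)² = 0.00623
δQ/Q = √(0.00841) = 0.0917
Q = 0.06597 L/s, so δQ = 0.0917 × 0.06597 = 0.00605 L/s.

0.00605 L/s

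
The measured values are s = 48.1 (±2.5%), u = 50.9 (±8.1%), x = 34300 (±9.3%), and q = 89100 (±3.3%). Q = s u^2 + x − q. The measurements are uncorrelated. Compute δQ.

20900

Let p = s·u^2 = 1.25e+05. δp/p = √((1·δs/s)² + (2·δu/u)²) = √(0.000625 + 0.0262) = 0.164, so δp = 20400.
Q = p + x − q: δQ = √(δp² + δx² + δq²) = √(4.17e+08 + 1.02e+07 + 8.65e+06) = 20900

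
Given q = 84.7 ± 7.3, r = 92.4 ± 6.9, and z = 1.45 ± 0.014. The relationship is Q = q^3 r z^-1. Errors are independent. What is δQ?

Q is a product of powers, so relative uncertainties combine in quadrature:
  (3·δq/q)² = (3×0.0862)² = 0.0669;  (1·δr/r)² = (1×0.0747)² = 0.00558;  (-1·δz/z)² = (-1×0.00966)² = 9.32e-05
δQ/Q = √(0.0725) = 0.269
Q = 3.87e+07, so δQ = 0.269 × 3.87e+07 = 1.04e+07.

1.04e+07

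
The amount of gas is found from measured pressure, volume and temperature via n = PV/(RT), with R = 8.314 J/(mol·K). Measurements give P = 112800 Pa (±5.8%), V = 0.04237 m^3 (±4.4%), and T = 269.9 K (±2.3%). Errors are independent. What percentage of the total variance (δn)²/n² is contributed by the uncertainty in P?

(δn/n)² = (1·δP/P)² + (1·δV/V)² + (-1·δT/T)²
  P term: (1×0.0580)² = 0.00336
  V term: (1×0.0440)² = 0.00194
  T term: (-1×0.0230)² = 0.000529
Total = 0.00583. Share from P = 0.00336/0.00583 = 0.577.

57.7%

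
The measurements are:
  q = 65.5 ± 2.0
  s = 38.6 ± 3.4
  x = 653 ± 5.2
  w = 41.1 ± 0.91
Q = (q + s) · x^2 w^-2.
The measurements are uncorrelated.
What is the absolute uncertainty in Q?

Let u = q + s = 104. δu = √(δq² + δs²) = √(4.00 + 11.6) = 3.94, so δu/u = 0.0379.
Q is then a monomial in u, x, w:
δQ/Q = √((δu/u)² + (2·δx/x)² + (-2·δw/w)²) = √(0.00144 + 0.000254 + 0.00196) = 0.0604
Q = 26300, so δQ = 0.0604 × 26300 = 1590.

1590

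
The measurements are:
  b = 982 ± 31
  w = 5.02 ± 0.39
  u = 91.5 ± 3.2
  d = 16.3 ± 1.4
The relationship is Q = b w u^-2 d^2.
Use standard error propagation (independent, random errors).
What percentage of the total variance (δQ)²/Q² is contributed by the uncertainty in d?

71.2%

(δQ/Q)² = (1·δb/b)² + (1·δw/w)² + (-2·δu/u)² + (2·δd/d)²
  b term: (1×0.0316)² = 0.000997
  w term: (1×0.0777)² = 0.00604
  u term: (-2×0.0350)² = 0.00489
  d term: (2×0.0859)² = 0.0295
Total = 0.0414. Share from d = 0.0295/0.0414 = 0.712.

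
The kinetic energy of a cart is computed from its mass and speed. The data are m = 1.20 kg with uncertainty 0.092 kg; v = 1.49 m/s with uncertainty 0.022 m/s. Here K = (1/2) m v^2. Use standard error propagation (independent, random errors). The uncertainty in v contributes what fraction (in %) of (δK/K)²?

12.9%

(δK/K)² = (1·δm/m)² + (2·δv/v)²
  m term: (1×0.0767)² = 0.00588
  v term: (2×0.0148)² = 0.000872
Total = 0.00675. Share from v = 0.000872/0.00675 = 0.129.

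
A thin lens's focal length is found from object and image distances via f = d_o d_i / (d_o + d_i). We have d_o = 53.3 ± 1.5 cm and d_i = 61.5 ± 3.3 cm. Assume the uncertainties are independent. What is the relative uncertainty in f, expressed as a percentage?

∂f/∂d_o = (d_i/(d_o+d_i))² = 0.287;  ∂f/∂d_i = (d_o/(d_o+d_i))² = 0.216
δf = √((∂f/∂d_o · δd_o)² + (∂f/∂d_i · δd_i)²) = √(0.185 + 0.506) = 0.831 cm
f = 28.6 cm, so δf/f = 0.831/28.6 = 0.0291.

2.91%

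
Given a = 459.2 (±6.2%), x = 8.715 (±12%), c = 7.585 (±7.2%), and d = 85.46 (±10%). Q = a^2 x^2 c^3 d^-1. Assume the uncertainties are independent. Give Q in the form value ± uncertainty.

Since Q is a product/quotient, work with relative uncertainties:
  (2·δa/a)² = (2×0.0620)² = 0.0154;  (2·δx/x)² = (2×0.120)² = 0.0576;  (3·δc/c)² = (3×0.0720)² = 0.0467;  (-1·δd/d)² = (-1×0.100)² = 0.0100
δQ/Q = √(0.130) = 0.360
Q = 8.178e+07, so δQ = 0.360 × 8.178e+07 = 2.94e+07.

(8.178 ± 2.94) × 10^7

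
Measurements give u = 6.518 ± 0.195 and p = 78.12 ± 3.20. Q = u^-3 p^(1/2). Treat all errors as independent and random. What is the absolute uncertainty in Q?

0.00294

Each factor contributes (exponent × relative error)² to (δQ/Q)²:
  (-3·δu/u)² = (-3×0.0299)² = 0.00806;  (½·δp/p)² = (0.5×0.0410)² = 0.000419
δQ/Q = √(0.00847) = 0.0921
Q = 0.03192, so δQ = 0.0921 × 0.03192 = 0.00294.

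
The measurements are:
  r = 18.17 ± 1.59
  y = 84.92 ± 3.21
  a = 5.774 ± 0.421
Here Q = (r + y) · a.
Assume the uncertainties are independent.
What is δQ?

48.1

Let u = r + y = 103.1. δu = √(δr² + δy²) = √(2.53 + 10.3) = 3.58, so δu/u = 0.0347.
Q is then a monomial in u, a:
δQ/Q = √((δu/u)² + (1·δa/a)²) = √(0.00121 + 0.00532) = 0.0808
Q = 595.2, so δQ = 0.0808 × 595.2 = 48.1.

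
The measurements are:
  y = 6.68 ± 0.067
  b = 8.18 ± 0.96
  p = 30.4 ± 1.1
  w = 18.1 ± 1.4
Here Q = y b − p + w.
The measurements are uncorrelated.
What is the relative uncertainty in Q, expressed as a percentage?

Let h = y·b = 54.6. δh/h = √((1·δy/y)² + (1·δb/b)²) = √(0.000101 + 0.0138) = 0.118, so δh = 6.44.
Q = h − p + w: δQ = √(δh² + δp² + δw²) = √(41.4 + 1.21 + 1.96) = 6.68
Q = 42.3, so δQ/Q = 6.68/42.3 = 0.158.

15.8%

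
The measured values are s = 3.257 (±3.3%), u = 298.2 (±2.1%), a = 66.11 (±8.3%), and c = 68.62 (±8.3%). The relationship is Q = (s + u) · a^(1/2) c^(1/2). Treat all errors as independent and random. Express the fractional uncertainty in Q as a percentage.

Let w = s + u = 301.5. δw = √(δs² + δu²) = √(0.0116 + 39.2) = 6.26, so δw/w = 0.0208.
Q is then a monomial in w, a, c:
δQ/Q = √((δw/w)² + (½·δa/a)² + (½·δc/c)²) = √(0.000432 + 0.00172 + 0.00172) = 0.0623

6.23%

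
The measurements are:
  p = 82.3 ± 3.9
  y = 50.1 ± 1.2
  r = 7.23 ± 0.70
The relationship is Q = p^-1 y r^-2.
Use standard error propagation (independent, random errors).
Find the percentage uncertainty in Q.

20.1%

Relative error in a monomial: (δQ/Q)² = Σ (nᵢ · δxᵢ/xᵢ)².
  (-1·δp/p)² = (-1×0.0474)² = 0.00225;  (1·δy/y)² = (1×0.0240)² = 0.000574;  (-2·δr/r)² = (-2×0.0968)² = 0.0375
δQ/Q = √(0.0403) = 0.201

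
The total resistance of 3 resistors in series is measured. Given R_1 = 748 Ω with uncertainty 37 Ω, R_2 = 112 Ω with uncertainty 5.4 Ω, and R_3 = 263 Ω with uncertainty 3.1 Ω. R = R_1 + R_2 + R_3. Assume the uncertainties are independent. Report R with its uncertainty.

1120 ± 37.5 Ω

Absolute uncertainties add in quadrature for a linear combination:
  (δR_1)² = 1370;  (δR_2)² = 29.2;  (δR_3)² = 9.61
δR = √(1410) = 37.5 Ω
R = 1120 Ω.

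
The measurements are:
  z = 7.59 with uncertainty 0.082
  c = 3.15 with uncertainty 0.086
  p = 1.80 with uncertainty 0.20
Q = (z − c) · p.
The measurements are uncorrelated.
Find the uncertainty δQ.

0.913

Let u = z − c = 4.44. δu = √(δz² + δc²) = √(0.00672 + 0.00740) = 0.119, so δu/u = 0.0268.
Q is then a monomial in u, p:
δQ/Q = √((δu/u)² + (1·δp/p)²) = √(0.000716 + 0.0123) = 0.114
Q = 7.99, so δQ = 0.114 × 7.99 = 0.913.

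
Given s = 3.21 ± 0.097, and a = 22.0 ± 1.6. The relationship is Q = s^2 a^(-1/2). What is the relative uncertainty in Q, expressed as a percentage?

Relative error in a monomial: (δQ/Q)² = Σ (nᵢ · δxᵢ/xᵢ)².
  (2·δs/s)² = (2×0.0302)² = 0.00365;  (−½·δa/a)² = (-0.5×0.0727)² = 0.00132
δQ/Q = √(0.00497) = 0.0705

7.05%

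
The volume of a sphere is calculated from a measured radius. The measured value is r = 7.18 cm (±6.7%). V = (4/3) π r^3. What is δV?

V ∝ r^3, so δV/V = |3| · δr/r = 3 × 0.0670 = 0.201.
V = 1550 cm^3, so δV = 0.201 × 1550 = 312 cm^3.

312 cm^3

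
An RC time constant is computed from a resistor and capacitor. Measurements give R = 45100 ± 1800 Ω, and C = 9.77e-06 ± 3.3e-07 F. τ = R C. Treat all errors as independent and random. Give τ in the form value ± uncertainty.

0.441 ± 0.0230 s

Products/powers → add relative errors in quadrature, weighted by exponent:
  (1·δR/R)² = (1×0.0399)² = 0.00159;  (1·δC/C)² = (1×0.0338)² = 0.00114
δτ/τ = √(0.00273) = 0.0523
τ = 0.441 s, so δτ = 0.0523 × 0.441 = 0.0230 s.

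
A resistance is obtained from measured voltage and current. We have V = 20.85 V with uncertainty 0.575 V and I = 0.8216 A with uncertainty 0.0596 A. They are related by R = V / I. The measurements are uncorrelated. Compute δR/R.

0.0776

For a monomial R ∝ V, I^-1, fractional errors add in quadrature:
  (1·δV/V)² = (1×0.0276)² = 0.000761;  (-1·δI/I)² = (-1×0.0725)² = 0.00526
δR/R = √(0.00602) = 0.0776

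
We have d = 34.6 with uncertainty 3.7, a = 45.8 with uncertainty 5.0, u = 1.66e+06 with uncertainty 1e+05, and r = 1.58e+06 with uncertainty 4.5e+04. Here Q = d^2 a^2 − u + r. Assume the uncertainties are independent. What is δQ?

7.75e+05

Let p = d^2·a^2 = 2.51e+06. δp/p = √((2·δd/d)² + (2·δa/a)²) = √(0.0457 + 0.0477) = 0.306, so δp = 7.68e+05.
Q = p − u + r: δQ = √(δp² + δu² + δr²) = √(5.89e+11 + 1e+10 + 2.02e+09) = 7.75e+05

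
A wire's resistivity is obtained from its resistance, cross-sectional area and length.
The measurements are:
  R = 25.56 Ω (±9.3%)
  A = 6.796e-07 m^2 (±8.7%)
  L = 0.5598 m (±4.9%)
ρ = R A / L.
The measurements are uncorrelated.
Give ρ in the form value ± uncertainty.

Products/powers → add relative errors in quadrature, weighted by exponent:
  (1·δR/R)² = (1×0.0930)² = 0.00865;  (1·δA/A)² = (1×0.0870)² = 0.00757;  (-1·δL/L)² = (-1×0.0490)² = 0.00240
δρ/ρ = √(0.0186) = 0.136
ρ = 3.103e-05 Ω·m, so δρ = 0.136 × 3.103e-05 = 4.23e-06 Ω·m.

(3.103 ± 0.423) × 10^-5 Ω·m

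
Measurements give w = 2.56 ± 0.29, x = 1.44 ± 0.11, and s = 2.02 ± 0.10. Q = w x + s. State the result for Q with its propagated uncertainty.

5.71 ± 0.514

Let p = w·x = 3.69. δp/p = √((1·δw/w)² + (1·δx/x)²) = √(0.0128 + 0.00584) = 0.137, so δp = 0.504.
Q = p + s: δQ = √(δp² + δs²) = √(0.254 + 0.0100) = 0.514
Q = 5.71.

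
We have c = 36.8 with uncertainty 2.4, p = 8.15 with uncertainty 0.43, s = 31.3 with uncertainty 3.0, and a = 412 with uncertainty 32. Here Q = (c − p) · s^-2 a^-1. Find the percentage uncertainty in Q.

Let u = c − p = 28.6. δu = √(δc² + δp²) = √(5.76 + 0.185) = 2.44, so δu/u = 0.0851.
Q is then a monomial in u, s, a:
δQ/Q = √((δu/u)² + (-2·δs/s)² + (-1·δa/a)²) = √(0.00724 + 0.0367 + 0.00603) = 0.224

22.4%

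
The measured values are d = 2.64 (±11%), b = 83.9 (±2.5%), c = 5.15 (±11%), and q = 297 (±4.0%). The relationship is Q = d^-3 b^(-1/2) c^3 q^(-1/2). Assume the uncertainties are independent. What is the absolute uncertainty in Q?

For a monomial Q ∝ d^-3, b^(-1/2), c^3, q^(-1/2), fractional errors add in quadrature:
  (-3·δd/d)² = (-3×0.110)² = 0.109;  (−½·δb/b)² = (-0.5×0.0250)² = 0.000156;  (3·δc/c)² = (3×0.110)² = 0.109;  (−½·δq/q)² = (-0.5×0.0400)² = 0.000400
δQ/Q = √(0.218) = 0.467
Q = 0.0470, so δQ = 0.467 × 0.0470 = 0.0220.

0.0220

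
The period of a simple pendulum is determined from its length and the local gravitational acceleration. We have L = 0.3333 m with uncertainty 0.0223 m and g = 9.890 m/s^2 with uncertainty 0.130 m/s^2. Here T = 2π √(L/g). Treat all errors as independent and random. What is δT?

0.0393 s

Since T is a product/quotient, work with relative uncertainties:
  (½·δL/L)² = (0.5×0.0669)² = 0.00112;  (−½·δg/g)² = (-0.5×0.0131)² = 4.32e-05
δT/T = √(0.00116) = 0.0341
T = 1.153 s, so δT = 0.0341 × 1.153 = 0.0393 s.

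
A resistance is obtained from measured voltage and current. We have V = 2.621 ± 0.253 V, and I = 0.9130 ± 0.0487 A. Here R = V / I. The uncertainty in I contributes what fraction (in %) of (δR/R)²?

23.4%

(δR/R)² = (1·δV/V)² + (-1·δI/I)²
  V term: (1×0.0965)² = 0.00932
  I term: (-1×0.0533)² = 0.00285
Total = 0.0122. Share from I = 0.00285/0.0122 = 0.234.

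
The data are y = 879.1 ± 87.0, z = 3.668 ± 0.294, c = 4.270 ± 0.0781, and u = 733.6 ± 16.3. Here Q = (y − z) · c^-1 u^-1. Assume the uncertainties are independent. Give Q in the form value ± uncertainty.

0.2795 ± 0.0289

Let w = y − z = 875.4. δw = √(δy² + δz²) = √(7570 + 0.0864) = 87.0, so δw/w = 0.0994.
Q is then a monomial in w, c, u:
δQ/Q = √((δw/w)² + (-1·δc/c)² + (-1·δu/u)²) = √(0.00988 + 0.000335 + 0.000494) = 0.103
Q = 0.2795, so δQ = 0.103 × 0.2795 = 0.0289.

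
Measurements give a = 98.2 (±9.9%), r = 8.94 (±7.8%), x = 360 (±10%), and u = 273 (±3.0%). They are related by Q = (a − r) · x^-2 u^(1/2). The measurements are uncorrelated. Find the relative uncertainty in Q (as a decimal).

0.228

Let w = a − r = 89.3. δw = √(δa² + δr²) = √(94.5 + 0.486) = 9.75, so δw/w = 0.109.
Q is then a monomial in w, x, u:
δQ/Q = √((δw/w)² + (-2·δx/x)² + (½·δu/u)²) = √(0.0119 + 0.0400 + 0.000225) = 0.228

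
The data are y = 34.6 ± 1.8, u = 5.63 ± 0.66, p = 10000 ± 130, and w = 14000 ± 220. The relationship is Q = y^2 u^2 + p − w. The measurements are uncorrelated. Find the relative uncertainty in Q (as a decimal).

0.287

Let h = y^2·u^2 = 37900. δh/h = √((2·δy/y)² + (2·δu/u)²) = √(0.0108 + 0.0550) = 0.257, so δh = 9730.
Q = h + p − w: δQ = √(δh² + δp² + δw²) = √(9.47e+07 + 16900 + 48400) = 9740
Q = 33900, so δQ/Q = 9740/33900 = 0.287.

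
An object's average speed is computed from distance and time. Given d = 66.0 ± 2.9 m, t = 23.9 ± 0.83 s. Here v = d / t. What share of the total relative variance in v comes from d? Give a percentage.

61.6%

(δv/v)² = (1·δd/d)² + (-1·δt/t)²
  d term: (1×0.0439)² = 0.00193
  t term: (-1×0.0347)² = 0.00121
Total = 0.00314. Share from d = 0.00193/0.00314 = 0.616.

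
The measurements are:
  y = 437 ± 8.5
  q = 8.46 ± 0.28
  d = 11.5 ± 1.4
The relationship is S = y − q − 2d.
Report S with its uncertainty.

406 ± 8.95

S is a linear combination, so absolute uncertainties add in quadrature:
  (δy)² = 72.2;  (δq)² = 0.0784;  (2·δd)² = 7.84
δS = √(80.2) = 8.95
S = 406.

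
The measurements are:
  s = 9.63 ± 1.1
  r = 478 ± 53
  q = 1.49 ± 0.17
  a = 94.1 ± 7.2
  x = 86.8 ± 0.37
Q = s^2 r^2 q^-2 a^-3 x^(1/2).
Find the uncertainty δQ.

For a monomial Q ∝ s^2, r^2, q^-2, a^-3, x^(1/2), fractional errors add in quadrature:
  (2·δs/s)² = (2×0.114)² = 0.0522;  (2·δr/r)² = (2×0.111)² = 0.0492;  (-2·δq/q)² = (-2×0.114)² = 0.0521;  (-3·δa/a)² = (-3×0.0765)² = 0.0527;  (½·δx/x)² = (0.5×0.00426)² = 4.54e-06
δQ/Q = √(0.206) = 0.454
Q = 107, so δQ = 0.454 × 107 = 48.5.

48.5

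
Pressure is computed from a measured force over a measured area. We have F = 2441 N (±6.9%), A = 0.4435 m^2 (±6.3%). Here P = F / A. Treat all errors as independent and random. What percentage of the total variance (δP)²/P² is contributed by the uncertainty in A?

45.5%

(δP/P)² = (1·δF/F)² + (-1·δA/A)²
  F term: (1×0.0690)² = 0.00476
  A term: (-1×0.0630)² = 0.00397
Total = 0.00873. Share from A = 0.00397/0.00873 = 0.455.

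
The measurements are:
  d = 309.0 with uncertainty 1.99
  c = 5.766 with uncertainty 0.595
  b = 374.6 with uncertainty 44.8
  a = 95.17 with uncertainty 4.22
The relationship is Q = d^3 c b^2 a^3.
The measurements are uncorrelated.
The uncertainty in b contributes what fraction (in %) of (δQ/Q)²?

(δQ/Q)² = (3·δd/d)² + (1·δc/c)² + (2·δb/b)² + (3·δa/a)²
  d term: (3×0.00644)² = 0.000373
  c term: (1×0.103)² = 0.0106
  b term: (2×0.120)² = 0.0572
  a term: (3×0.0443)² = 0.0177
Total = 0.0859. Share from b = 0.0572/0.0859 = 0.666.

66.6%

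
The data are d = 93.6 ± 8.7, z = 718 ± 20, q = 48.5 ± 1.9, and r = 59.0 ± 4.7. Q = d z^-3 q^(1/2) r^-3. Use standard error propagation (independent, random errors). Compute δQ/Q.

For a monomial Q ∝ d, z^-3, q^(1/2), r^-3, fractional errors add in quadrature:
  (1·δd/d)² = (1×0.0929)² = 0.00864;  (-3·δz/z)² = (-3×0.0279)² = 0.00698;  (½·δq/q)² = (0.5×0.0392)² = 0.000384;  (-3·δr/r)² = (-3×0.0797)² = 0.0571
δQ/Q = √(0.0731) = 0.270

0.270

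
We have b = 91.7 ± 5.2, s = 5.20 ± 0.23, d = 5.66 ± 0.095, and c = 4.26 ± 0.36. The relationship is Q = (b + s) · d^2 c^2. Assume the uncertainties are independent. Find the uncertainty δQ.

10200

Let u = b + s = 96.9. δu = √(δb² + δs²) = √(27.0 + 0.0529) = 5.21, so δu/u = 0.0537.
Q is then a monomial in u, d, c:
δQ/Q = √((δu/u)² + (2·δd/d)² + (2·δc/c)²) = √(0.00289 + 0.00113 + 0.0286) = 0.180
Q = 56300, so δQ = 0.180 × 56300 = 10200.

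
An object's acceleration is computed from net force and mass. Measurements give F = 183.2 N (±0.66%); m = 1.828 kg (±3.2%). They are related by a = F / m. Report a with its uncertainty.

100.2 ± 3.27 m/s^2

Since a is a product/quotient, work with relative uncertainties:
  (1·δF/F)² = (1×0.00660)² = 4.36e-05;  (-1·δm/m)² = (-1×0.0320)² = 0.00102
δa/a = √(0.00107) = 0.0327
a = 100.2 m/s^2, so δa = 0.0327 × 100.2 = 3.27 m/s^2.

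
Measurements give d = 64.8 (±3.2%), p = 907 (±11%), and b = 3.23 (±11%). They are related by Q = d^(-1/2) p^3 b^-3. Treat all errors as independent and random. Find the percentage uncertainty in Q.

46.7%

Since Q is a product/quotient, work with relative uncertainties:
  (−½·δd/d)² = (-0.5×0.0320)² = 0.000256;  (3·δp/p)² = (3×0.110)² = 0.109;  (-3·δb/b)² = (-3×0.110)² = 0.109
δQ/Q = √(0.218) = 0.467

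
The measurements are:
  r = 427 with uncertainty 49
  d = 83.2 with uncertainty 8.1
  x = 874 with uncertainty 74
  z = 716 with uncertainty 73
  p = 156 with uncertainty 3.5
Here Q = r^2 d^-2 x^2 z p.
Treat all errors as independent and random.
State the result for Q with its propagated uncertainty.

Relative error in a monomial: (δQ/Q)² = Σ (nᵢ · δxᵢ/xᵢ)².
  (2·δr/r)² = (2×0.115)² = 0.0527;  (-2·δd/d)² = (-2×0.0974)² = 0.0379;  (2·δx/x)² = (2×0.0847)² = 0.0287;  (1·δz/z)² = (1×0.102)² = 0.0104;  (1·δp/p)² = (1×0.0224)² = 0.000503
δQ/Q = √(0.130) = 0.361
Q = 2.25e+12, so δQ = 0.361 × 2.25e+12 = 8.11e+11.

(2.25 ± 0.811) × 10^12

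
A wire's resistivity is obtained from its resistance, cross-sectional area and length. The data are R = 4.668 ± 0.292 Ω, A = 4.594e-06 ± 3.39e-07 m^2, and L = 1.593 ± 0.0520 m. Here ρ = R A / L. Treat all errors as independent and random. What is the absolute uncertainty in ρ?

1.37e-06 Ω·m

For a monomial ρ ∝ R, A, L^-1, fractional errors add in quadrature:
  (1·δR/R)² = (1×0.0626)² = 0.00391;  (1·δA/A)² = (1×0.0738)² = 0.00545;  (-1·δL/L)² = (-1×0.0326)² = 0.00107
δρ/ρ = √(0.0104) = 0.102
ρ = 1.346e-05 Ω·m, so δρ = 0.102 × 1.346e-05 = 1.37e-06 Ω·m.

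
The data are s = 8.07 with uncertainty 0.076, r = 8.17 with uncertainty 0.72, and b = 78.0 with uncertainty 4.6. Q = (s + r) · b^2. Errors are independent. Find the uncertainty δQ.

12500

Let u = s + r = 16.2. δu = √(δs² + δr²) = √(0.00578 + 0.518) = 0.724, so δu/u = 0.0446.
Q is then a monomial in u, b:
δQ/Q = √((δu/u)² + (2·δb/b)²) = √(0.00199 + 0.0139) = 0.126
Q = 98800, so δQ = 0.126 × 98800 = 12500.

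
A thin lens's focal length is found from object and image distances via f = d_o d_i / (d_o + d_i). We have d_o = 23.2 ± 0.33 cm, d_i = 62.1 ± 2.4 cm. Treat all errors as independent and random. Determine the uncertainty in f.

0.249 cm

∂f/∂d_o = (d_i/(d_o+d_i))² = 0.530;  ∂f/∂d_i = (d_o/(d_o+d_i))² = 0.0740
δf = √((∂f/∂d_o · δd_o)² + (∂f/∂d_i · δd_i)²) = √(0.0306 + 0.0315) = 0.249 cm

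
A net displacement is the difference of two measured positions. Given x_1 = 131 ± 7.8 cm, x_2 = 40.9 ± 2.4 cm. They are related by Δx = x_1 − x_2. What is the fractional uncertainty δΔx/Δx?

0.0906

Absolute uncertainties add in quadrature for a linear combination:
  (δx_1)² = 60.8;  (δx_2)² = 5.76
δΔx = √(66.6) = 8.16 cm
Δx = 90.1 cm, so δΔx/Δx = 8.16/90.1 = 0.0906.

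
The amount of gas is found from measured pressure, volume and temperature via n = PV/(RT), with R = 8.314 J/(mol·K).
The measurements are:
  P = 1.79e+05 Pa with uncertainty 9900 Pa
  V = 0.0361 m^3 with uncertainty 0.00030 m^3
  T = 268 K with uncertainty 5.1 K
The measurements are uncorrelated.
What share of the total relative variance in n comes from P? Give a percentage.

(δn/n)² = (1·δP/P)² + (1·δV/V)² + (-1·δT/T)²
  P term: (1×0.0553)² = 0.00306
  V term: (1×0.00831)² = 6.91e-05
  T term: (-1×0.0190)² = 0.000362
Total = 0.00349. Share from P = 0.00306/0.00349 = 0.876.

87.6%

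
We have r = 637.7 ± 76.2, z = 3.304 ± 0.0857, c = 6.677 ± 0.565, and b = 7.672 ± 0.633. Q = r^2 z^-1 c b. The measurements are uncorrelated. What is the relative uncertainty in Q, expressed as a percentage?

26.8%

Each factor contributes (exponent × relative error)² to (δQ/Q)²:
  (2·δr/r)² = (2×0.119)² = 0.0571;  (-1·δz/z)² = (-1×0.0259)² = 0.000673;  (1·δc/c)² = (1×0.0846)² = 0.00716;  (1·δb/b)² = (1×0.0825)² = 0.00681
δQ/Q = √(0.0718) = 0.268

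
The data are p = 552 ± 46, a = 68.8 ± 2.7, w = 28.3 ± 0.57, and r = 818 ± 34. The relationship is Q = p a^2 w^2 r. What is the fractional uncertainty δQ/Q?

Since Q is a product/quotient, work with relative uncertainties:
  (1·δp/p)² = (1×0.0833)² = 0.00694;  (2·δa/a)² = (2×0.0392)² = 0.00616;  (2·δw/w)² = (2×0.0201)² = 0.00162;  (1·δr/r)² = (1×0.0416)² = 0.00173
δQ/Q = √(0.0165) = 0.128

0.128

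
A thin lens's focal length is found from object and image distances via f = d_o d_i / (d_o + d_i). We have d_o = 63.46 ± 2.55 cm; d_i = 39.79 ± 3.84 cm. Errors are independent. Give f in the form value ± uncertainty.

24.46 ± 1.50 cm

∂f/∂d_o = (d_i/(d_o+d_i))² = 0.149;  ∂f/∂d_i = (d_o/(d_o+d_i))² = 0.378
δf = √((∂f/∂d_o · δd_o)² + (∂f/∂d_i · δd_i)²) = √(0.143 + 2.10) = 1.50 cm
f = 24.46 cm.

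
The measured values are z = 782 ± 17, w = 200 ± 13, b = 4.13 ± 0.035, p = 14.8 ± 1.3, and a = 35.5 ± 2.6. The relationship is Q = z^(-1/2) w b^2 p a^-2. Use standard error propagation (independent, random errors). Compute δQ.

For a monomial Q ∝ z^(-1/2), w, b^2, p, a^-2, fractional errors add in quadrature:
  (−½·δz/z)² = (-0.5×0.0217)² = 0.000118;  (1·δw/w)² = (1×0.0650)² = 0.00423;  (2·δb/b)² = (2×0.00847)² = 0.000287;  (1·δp/p)² = (1×0.0878)² = 0.00772;  (-2·δa/a)² = (-2×0.0732)² = 0.0215
δQ/Q = √(0.0338) = 0.184
Q = 1.43, so δQ = 0.184 × 1.43 = 0.263.

0.263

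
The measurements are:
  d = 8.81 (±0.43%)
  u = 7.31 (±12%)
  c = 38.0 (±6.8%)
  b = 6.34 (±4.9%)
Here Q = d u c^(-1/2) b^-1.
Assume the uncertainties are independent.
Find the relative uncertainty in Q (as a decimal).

0.134

Products/powers → add relative errors in quadrature, weighted by exponent:
  (1·δd/d)² = (1×0.00430)² = 1.85e-05;  (1·δu/u)² = (1×0.120)² = 0.0144;  (−½·δc/c)² = (-0.5×0.0680)² = 0.00116;  (-1·δb/b)² = (-1×0.0490)² = 0.00240
δQ/Q = √(0.0180) = 0.134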